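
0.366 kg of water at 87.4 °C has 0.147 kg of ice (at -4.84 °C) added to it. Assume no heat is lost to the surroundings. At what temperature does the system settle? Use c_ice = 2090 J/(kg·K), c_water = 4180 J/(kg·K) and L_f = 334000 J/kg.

T_f ≈ 38.8 °C

Energy balance with sensible and latent terms:
warm ice to 0 °C: 0.147×2090×(0 − (-4.84)) = 1487
  melt ice: 0.147×334000 = 49098
  meltwater 0→T: 0.147×4180×T = 614.46 T
  water: 1529.9(T − 87.4)
2144.3 T = 133712 − 50585 = 83127
T ≈ 38.77 °C. Since T > 0 °C, the all-ice-melts assumption holds.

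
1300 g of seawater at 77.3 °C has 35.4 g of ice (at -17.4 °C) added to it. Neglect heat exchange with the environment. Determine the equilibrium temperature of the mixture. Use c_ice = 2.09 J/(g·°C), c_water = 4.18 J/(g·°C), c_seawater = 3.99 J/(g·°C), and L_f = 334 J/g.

T_f ≈ 72.7 °C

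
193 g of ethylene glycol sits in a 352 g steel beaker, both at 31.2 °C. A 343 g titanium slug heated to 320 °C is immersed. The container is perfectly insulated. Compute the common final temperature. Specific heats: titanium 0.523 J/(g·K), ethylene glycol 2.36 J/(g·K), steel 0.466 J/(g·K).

T_f ≈ 96.0 °C

With ΣQ=0 the equilibrium temperature is the m·c-weighted mean:
T_f = (179.39·320 + 455.48·31.2 + 164.03·31.2) / (179.39 + 455.48 + 164.03)
    = 76733 / 798.9 ≈ 96.05 °C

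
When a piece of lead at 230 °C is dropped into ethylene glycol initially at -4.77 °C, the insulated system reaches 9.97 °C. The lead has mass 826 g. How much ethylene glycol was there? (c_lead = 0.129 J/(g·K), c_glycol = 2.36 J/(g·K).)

m ≈ 674 g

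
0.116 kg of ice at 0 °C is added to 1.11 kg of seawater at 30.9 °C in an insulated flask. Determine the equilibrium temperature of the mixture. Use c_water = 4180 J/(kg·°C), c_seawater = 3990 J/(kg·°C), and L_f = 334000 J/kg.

Conservation of energy gives ΣQ = 0:
fusion: m_ice L_f = 0.116·334000 = 38744; meltwater 0→T: 0.116·4180·T = 484.88 T; seawater cools: 1.11·3990·(T − 30.9) = 4428.9(T − 30.9)
4913.8 T = 136853 − 38744 = 98109
T ≈ 19.97 °C. Since T > 0 °C, the all-ice-melts assumption holds.

T_f ≈ 20.0 °C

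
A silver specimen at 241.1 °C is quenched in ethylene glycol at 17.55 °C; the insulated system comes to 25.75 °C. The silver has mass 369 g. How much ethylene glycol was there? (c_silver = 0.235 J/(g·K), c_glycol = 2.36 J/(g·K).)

m ≈ 965 g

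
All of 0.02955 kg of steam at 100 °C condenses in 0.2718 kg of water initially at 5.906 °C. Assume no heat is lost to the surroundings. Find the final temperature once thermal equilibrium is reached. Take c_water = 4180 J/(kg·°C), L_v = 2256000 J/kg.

T_f ≈ 68.1 °C

Energy balance with sensible and latent terms:
condense steam: −0.02955×2256000 = −66665; condensed water 100 °C→T: 123.52(T − 100); water warms: 0.2718×4180×(T − 5.906) = 1136.1(T − 5.906)
1259.6 T = 66665 + 12352 + 6709.9 = 85727
T ≈ 68.06 °C (< 100 °C, so full condensation is consistent).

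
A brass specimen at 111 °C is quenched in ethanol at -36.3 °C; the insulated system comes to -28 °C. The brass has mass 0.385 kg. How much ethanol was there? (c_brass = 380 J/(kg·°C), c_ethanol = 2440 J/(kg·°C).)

m ≈ 1 kg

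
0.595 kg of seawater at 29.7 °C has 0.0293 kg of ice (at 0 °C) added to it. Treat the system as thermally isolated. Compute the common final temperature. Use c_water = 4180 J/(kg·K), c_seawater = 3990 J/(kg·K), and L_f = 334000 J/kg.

Taking heat into each body as positive, Σ m c ΔT = 0:
melt ice: 0.0293·334000 = 9786.2; warm the meltwater: 122.47 T; seawater: 2374(T − 29.7)
2496.5 T = 70509 − 9786.2 = 60723
T ≈ 24.32 °C (positive, so assuming full melt was valid).

T_f ≈ 24.3 °C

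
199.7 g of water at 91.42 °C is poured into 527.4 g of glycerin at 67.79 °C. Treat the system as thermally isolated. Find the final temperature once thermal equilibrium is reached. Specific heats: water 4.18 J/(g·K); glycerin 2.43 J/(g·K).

Let T be the final temperature. ΣQ_i = 0:
199.7×4.18×(T − 91.42) + 527.4×2.43×(T − 67.79) = 0
834.75(T − 91.42) + 1281.6(T − 67.79) = 0
(834.75 + 1281.6) T = 834.75×91.42 + 1281.6×67.79
T = 163191/2116.3 ≈ 77.11 °C

T_f ≈ 77.1 °C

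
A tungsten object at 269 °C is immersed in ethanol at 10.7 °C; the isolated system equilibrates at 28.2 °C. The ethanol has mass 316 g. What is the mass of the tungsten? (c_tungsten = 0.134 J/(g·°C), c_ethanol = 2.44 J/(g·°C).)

m ≈ 418 g

Let T be the final temperature. ΣQ_i = 0:
m×0.134×(28.2 − 269) + 316×2.44×(28.2 − 10.7) = 0
-32.27 m = -13493
m = -13493/-32.27 ≈ 418.2 g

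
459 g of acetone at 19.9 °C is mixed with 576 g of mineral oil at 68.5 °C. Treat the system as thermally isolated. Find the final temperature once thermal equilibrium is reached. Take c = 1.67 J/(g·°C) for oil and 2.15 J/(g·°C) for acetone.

Conservation of energy gives ΣQ = 0:
576·1.67·(T − 68.5) + 459·2.15·(T − 19.9) = 0
961.92(T − 68.5) + 986.85(T − 19.9) = 0
1948.8 T = 85530
T = 85530/1948.8 ≈ 43.89 °C

T_f ≈ 43.9 °C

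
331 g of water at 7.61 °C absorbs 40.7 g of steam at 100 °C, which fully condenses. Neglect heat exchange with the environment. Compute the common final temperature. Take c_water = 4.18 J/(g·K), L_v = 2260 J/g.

Energy conservation, ΣQ = 0:
condense steam: −40.7·2260 = −91982
  condensate cools 100→T: 40.7·4.18·(T − 100) = 170.13(T − 100)
  water warms: 331·4.18·(T − 7.61) = 1383.6(T − 7.61)
1553.7 T = 91982 + 17013 + 10529 = 119524
T ≈ 76.93 °C, under the boiling point, so the assumption holds.

T_f ≈ 76.9 °C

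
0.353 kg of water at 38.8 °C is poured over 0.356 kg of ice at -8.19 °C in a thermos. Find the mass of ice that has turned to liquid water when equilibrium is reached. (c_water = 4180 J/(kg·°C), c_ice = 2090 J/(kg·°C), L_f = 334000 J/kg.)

m_melted ≈ 0.153 kg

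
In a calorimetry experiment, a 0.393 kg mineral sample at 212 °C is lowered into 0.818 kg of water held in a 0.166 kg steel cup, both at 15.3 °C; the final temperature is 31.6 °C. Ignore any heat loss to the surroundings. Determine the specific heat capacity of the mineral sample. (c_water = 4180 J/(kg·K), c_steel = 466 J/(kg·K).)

c ≈ 804 J/(kg·K)

Conservation of energy gives ΣQ = 0:
0.393×c×(31.6 − 212) + 0.818×4180×(31.6 − 15.3) + 0.166×466×(31.6 − 15.3) = 0
-70.9 c = -56995
c = -56995/-70.9 ≈ 803.9 J/(kg·K)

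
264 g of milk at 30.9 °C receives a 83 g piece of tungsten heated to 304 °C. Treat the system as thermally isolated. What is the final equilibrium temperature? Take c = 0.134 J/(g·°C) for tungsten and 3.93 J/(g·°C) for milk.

|Q_tungsten| = |Q_milk|:
83·0.134·(304 − T) = 264·3.93·(T − 30.9)
11.12(304 − T) = 1037.5(T − 30.9)
1048.6 T = 35440  ⇒  T ≈ 33.80 °C

T_f ≈ 33.8 °C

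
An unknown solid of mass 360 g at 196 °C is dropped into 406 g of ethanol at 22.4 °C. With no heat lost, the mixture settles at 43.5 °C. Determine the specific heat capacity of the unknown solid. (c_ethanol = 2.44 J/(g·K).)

Heat lost by the unknown solid = heat gained by the ethanol:
360·c·(196 − 43.5) = 406·2.44·(43.5 − 22.4)
54900 c = 20903  ⇒  c ≈ 0.3807 J/(g·K)

c ≈ 0.381 J/(g·K)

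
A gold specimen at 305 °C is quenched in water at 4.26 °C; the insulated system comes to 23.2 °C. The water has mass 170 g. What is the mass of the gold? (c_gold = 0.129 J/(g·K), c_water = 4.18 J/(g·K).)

m ≈ 370 g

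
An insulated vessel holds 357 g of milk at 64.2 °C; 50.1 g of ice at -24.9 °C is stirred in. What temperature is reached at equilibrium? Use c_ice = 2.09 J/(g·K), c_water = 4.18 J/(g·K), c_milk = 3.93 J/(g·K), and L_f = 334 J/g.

Net heat exchanged in the isolated system is zero:
warm ice to 0 °C: 50.1·2.09·(0 − (-24.9)) = 2607.3; melt ice: 50.1·334 = 16733; warm the meltwater: 209.42 T; milk cools: 357·3.93·(T − 64.2) = 1403(T − 64.2)
1612.4 T = 90073 − 19341 = 70733
T ≈ 43.87 °C — above 0 °C, consistent with complete melting.

T_f ≈ 43.9 °C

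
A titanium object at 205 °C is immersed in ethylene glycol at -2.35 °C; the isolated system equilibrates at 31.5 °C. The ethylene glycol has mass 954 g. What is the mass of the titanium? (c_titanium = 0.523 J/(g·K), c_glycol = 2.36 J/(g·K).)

Conservation of energy gives ΣQ = 0:
m×0.523×(31.5 − 205) + 954×2.36×(31.5 − (-2.35)) = 0
-90.74 m = -76211
m = -76211/-90.74 ≈ 839.9 g

m ≈ 840 g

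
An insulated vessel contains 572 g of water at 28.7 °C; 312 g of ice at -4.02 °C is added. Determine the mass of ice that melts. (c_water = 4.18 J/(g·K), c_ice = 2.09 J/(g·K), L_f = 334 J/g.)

Heat available from the water dropping to 0 °C: 572·4.18·28.7 = 68621 J.
Warming the ice to 0 °C takes 312·2.09·4.02 = 2621.4 J, leaving 65999 J for melting.
Fully melting the ice requires m_ice L_f = 312·334 = 104208 J.
That's not enough to melt it all — equilibrium is at 0 °C with ice remaining.
m_melt = 65999 / L_f = 197.6 g.

m_melted ≈ 198 g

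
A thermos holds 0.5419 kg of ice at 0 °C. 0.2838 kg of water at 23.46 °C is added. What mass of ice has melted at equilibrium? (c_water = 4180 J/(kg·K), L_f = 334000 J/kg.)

Cooling the water to 0 °C releases 0.2838·4180·23.46 = 27830 J.
Fully melting the ice requires m_ice L_f = 0.5419·334000 = 180995 J.
That's not enough to melt it all — equilibrium is at 0 °C with ice remaining.
m_melt = 27830 / L_f = 0.08332 kg.

m_melted ≈ 0.0833 kg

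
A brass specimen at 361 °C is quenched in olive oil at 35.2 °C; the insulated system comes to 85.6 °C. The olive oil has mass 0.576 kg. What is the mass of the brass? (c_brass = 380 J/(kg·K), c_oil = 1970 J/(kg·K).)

m ≈ 0.546 kg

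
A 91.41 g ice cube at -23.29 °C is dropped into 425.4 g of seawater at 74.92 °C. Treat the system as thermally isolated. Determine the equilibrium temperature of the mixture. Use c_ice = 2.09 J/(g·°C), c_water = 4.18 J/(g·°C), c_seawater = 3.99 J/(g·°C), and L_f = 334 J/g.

Energy balance with sensible and latent terms:
warm ice to 0 °C: 91.41·2.09·(0 − (-23.29)) = 4449.5; fusion: m_ice L_f = 91.41·334 = 30531; meltwater 0→T: 91.41·4.18·T = 382.09 T; seawater cools: 425.4·3.99·(T − 74.92) = 1697.3(T − 74.92)
2079.4 T = 127165 − 34980 = 92185
T ≈ 44.33 °C — above 0 °C, consistent with complete melting.

T_f ≈ 44.3 °C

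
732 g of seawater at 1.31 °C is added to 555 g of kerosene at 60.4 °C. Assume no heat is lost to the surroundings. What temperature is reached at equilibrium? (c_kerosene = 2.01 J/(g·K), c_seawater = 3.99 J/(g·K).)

T_f ≈ 17.6 °C

Setting the total heat transfer to zero:
555·2.01·(T − 60.4) + 732·3.99·(T − 1.31) = 0
4036.2 T = 71205
T ≈ 17.64 °C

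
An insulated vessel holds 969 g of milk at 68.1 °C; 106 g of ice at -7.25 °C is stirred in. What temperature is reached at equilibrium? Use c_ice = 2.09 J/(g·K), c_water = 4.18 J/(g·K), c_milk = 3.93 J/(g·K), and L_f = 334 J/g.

T_f ≈ 52.3 °C

Conservation of energy gives ΣQ = 0:
ice -7.25→0 °C: 106×2.09×7.25 = 1606.2; fusion: m_ice L_f = 106×334 = 35404; warm the meltwater: 443.08 T; milk: 3808.2(T − 68.1)
4251.2 T = 259336 − 37010 = 222326
T ≈ 52.30 °C (positive, so assuming full melt was valid).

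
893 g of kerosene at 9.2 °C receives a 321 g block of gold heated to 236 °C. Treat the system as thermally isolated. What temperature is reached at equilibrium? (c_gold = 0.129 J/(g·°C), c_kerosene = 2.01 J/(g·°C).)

T_f ≈ 14.3 °C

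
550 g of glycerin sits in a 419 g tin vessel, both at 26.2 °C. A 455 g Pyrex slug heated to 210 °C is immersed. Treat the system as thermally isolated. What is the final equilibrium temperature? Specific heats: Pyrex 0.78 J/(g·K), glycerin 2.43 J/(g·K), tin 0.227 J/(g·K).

Let T be the final temperature. ΣQ_i = 0:
455·0.78·(T − 210) + 550·2.43·(T − 26.2) + 419·0.227·(T − 26.2) = 0
1786.5 T = 112037
T = 112037 / 1786.5 = 62.7 °C

T_f ≈ 62.7 °C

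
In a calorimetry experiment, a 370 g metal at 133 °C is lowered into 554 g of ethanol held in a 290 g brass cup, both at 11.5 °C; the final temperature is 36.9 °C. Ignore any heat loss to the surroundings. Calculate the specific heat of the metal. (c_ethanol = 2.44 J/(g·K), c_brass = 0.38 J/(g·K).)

Heat gained plus heat lost sum to zero:
370·c·(36.9 − 133) + 554·2.44·(36.9 − 11.5) + 290·0.38·(36.9 − 11.5) = 0
-35557 c = -37134
c = -37134/-35557 ≈ 1.044 J/(g·K)

c ≈ 1.04 J/(g·K)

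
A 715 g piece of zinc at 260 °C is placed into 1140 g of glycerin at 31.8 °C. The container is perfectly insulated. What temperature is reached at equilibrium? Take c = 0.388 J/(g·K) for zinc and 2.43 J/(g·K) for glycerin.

T_f ≈ 52.6 °C

T_f = Σ m_i c_i T_i / Σ m_i c_i:
T_f = (277.42*260 + 2770.2*31.8) / (277.42 + 2770.2)
    = 160222 / 3047.6 ≈ 52.57 °C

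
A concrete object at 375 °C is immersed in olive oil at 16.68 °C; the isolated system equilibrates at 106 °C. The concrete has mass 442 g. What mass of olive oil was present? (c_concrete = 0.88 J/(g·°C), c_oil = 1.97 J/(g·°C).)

m ≈ 595 g

Heat lost by the concrete = heat gained by the oil:
442×0.88×(375 − 106) = m×1.97×(106 − 16.68)
175.96 m = 104630  ⇒  m ≈ 594.6 g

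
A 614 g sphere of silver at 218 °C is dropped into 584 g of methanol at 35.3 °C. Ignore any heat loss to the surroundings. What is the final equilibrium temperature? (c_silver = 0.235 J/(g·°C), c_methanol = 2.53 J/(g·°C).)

Conservation of energy gives ΣQ = 0:
614·0.235·(T − 218) + 584·2.53·(T − 35.3) = 0
144.29(T − 218) + 1477.5(T − 35.3) = 0
1621.8 T = 83612
T = 83612/1621.8 ≈ 51.55 °C

T_f ≈ 51.6 °C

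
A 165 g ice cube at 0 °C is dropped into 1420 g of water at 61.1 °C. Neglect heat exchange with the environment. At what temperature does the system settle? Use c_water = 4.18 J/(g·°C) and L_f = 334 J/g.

Sum of m c ΔT and latent-heat terms is zero:
fusion: m_ice L_f = 165·334 = 55110
  meltwater 0→T: 165·4.18·T = 689.7 T
  water: 5935.6(T − 61.1)
6625.3 T = 362665 − 55110 = 307555
T ≈ 46.42 °C (positive, so assuming full melt was valid).

T_f ≈ 46.4 °C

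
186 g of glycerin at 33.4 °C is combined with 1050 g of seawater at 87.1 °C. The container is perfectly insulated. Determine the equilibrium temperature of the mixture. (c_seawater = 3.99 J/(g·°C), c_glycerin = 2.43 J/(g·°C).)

T_f ≈ 81.9 °C

Setting the total heat transfer to zero:
1050*3.99*(T − 87.1) + 186*2.43*(T − 33.4) = 0
4189.5(T − 87.1) + 451.98(T − 33.4) = 0
4641.5 T = 380002
T = 380002/4641.5 ≈ 81.87 °C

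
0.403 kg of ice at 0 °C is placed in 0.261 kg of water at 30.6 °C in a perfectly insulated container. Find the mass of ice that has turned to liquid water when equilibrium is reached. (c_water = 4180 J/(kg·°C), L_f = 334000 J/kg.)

m_melted ≈ 0.1 kg

Cooling the water to 0 °C releases 0.261×4180×30.6 = 33384 J.
To melt every bit of ice: 0.403×334000 = 134602 J.
Since 33384 < 134602 J, not all the ice melts; equilibrium is at 0 °C.
m_melt = 33384 / L_f = 0.09995 kg.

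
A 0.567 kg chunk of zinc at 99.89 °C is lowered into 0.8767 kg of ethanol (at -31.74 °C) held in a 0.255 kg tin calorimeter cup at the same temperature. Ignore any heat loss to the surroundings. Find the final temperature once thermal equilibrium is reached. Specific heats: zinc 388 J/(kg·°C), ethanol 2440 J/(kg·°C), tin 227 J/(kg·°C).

T_f ≈ -19.8 °C

With ΣQ=0 the equilibrium temperature is the m·c-weighted mean:
T_f = (220*99.89 + 2139.1*(-31.74) + 57.88*(-31.74)) / (220 + 2139.1 + 57.88)
    = -47758 / 2417 ≈ -19.76 °C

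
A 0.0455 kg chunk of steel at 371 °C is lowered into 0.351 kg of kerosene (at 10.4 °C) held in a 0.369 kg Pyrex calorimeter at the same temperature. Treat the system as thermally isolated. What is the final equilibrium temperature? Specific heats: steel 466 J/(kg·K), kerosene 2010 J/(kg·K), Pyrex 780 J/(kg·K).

T_f ≈ 17.9 °C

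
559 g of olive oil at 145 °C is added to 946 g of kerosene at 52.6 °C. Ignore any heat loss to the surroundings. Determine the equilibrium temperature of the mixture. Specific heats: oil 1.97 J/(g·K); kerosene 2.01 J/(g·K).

T_f ≈ 86.5 °C

Conservation of energy gives ΣQ = 0:
559*1.97*(T − 145) + 946*2.01*(T − 52.6) = 0
1101.2(T − 145) + 1901.5(T − 52.6) = 0
(1101.2 + 1901.5) T = 1101.2*145 + 1901.5*52.6
T = 259695 / 3002.7 = 86.5 °C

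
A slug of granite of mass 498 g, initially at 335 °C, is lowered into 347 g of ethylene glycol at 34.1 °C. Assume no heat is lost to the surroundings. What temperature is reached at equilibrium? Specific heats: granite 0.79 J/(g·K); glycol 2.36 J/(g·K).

T_f ≈ 131.7 °C

Setting the total heat transfer to zero:
498·0.79·(T − 335) + 347·2.36·(T − 34.1) = 0
393.42(T − 335) + 818.92(T − 34.1) = 0
1212.3 T = 159721
T = 159721 / 1212.3 = 132 °C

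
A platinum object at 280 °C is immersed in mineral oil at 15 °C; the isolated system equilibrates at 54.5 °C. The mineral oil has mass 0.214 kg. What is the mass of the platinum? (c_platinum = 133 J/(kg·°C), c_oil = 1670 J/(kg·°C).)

Conservation of energy gives ΣQ = 0:
m×133×(54.5 − 280) + 0.214×1670×(54.5 − 15) = 0
-29992 m = -14117
m = -14117/-29992 ≈ 0.4707 kg

m ≈ 0.471 kg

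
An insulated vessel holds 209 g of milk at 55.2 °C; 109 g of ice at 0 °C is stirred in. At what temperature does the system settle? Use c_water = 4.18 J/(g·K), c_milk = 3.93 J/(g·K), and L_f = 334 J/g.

T_f ≈ 7.0 °C

Energy conservation, ΣQ = 0:
latent heat to melt: 109×334 = 36406
  warm the meltwater: 455.62 T
  milk: 821.37(T − 55.2)
1277 T = 45340 − 36406 = 8933.6
T ≈ 7.00 °C. Since T > 0 °C, the all-ice-melts assumption holds.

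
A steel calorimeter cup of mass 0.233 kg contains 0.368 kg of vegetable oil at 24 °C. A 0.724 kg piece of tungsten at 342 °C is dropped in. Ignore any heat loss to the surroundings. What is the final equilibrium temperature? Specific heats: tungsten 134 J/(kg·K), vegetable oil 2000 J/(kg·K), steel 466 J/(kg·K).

Net heat exchanged in the isolated system is zero:
0.724*134*(T − 342) + 0.368*2000*(T − 24) + 0.233*466*(T − 24) = 0
97.02(T − 342) + 736(T − 24) + 108.58(T − 24) = 0
(97.02 + 736 + 108.58) T = 97.02*342 + 736*24 + 108.58*24
T = 53449 / 941.59 = 56.8 °C

T_f ≈ 56.8 °C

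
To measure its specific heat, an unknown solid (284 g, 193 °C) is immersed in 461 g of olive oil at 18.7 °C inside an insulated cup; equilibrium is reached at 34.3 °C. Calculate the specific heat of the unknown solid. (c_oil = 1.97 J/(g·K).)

c ≈ 0.314 J/(g·K)

m_s c (T_s − T_f) = m_oil c_oil (T_f − T_0):
284×c×(193 − 34.3) = 461×1.97×(34.3 − 18.7)
45071 c = 14167  ⇒  c ≈ 0.3143 J/(g·K)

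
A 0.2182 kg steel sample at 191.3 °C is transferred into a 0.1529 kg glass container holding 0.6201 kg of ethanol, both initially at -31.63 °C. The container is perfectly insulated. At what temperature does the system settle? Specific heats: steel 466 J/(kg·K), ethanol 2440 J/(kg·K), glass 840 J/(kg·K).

T_f ≈ -18.6 °C

Let T be the final temperature. ΣQ_i = 0:
0.2182·466·(T − 191.3) + 0.6201·2440·(T − (-31.63)) + 0.1529·840·(T − (-31.63)) = 0
1743.2 T = -32468
T ≈ -18.63 °C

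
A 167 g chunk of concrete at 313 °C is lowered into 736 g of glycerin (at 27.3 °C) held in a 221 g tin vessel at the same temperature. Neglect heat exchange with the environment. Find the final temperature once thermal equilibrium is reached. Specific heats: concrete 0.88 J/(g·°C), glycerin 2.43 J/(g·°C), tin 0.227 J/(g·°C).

Net heat exchanged in the isolated system is zero:
167×0.88×(T − 313) + 736×2.43×(T − 27.3) + 221×0.227×(T − 27.3) = 0
146.96(T − 313) + 1788.5(T − 27.3) + 50.17(T − 27.3) = 0
1985.6 T = 96194
T = 96194 / 1985.6 = 48.4 °C

T_f ≈ 48.4 °C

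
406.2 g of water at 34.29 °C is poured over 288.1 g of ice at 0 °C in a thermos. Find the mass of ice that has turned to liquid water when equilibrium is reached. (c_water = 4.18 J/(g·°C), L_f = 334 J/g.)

Water can give up m c ΔT = 406.2×4.18×34.29 = 58222 J before reaching 0 °C.
To melt every bit of ice: 288.1×334 = 96225 J.
That's not enough to melt it all — equilibrium is at 0 °C with ice remaining.
m_melt = 58222 / L_f = 174.3 g.

m_melted ≈ 174 g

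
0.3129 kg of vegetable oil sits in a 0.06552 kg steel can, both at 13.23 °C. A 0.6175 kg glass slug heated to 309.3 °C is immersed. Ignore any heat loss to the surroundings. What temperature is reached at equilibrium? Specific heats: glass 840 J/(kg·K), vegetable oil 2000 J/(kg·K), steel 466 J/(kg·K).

T_f ≈ 143.9 °C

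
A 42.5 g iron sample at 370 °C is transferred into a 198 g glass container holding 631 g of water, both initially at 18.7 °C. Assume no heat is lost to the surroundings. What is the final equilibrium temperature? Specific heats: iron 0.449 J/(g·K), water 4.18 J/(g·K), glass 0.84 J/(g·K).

T_f ≈ 21.1 °C

Energy conservation, ΣQ = 0:
42.5·0.449·(T − 370) + 631·4.18·(T − 18.7) + 198·0.84·(T − 18.7) = 0
19.08(T − 370) + 2637.6(T − 18.7) + 166.32(T − 18.7) = 0
(19.08 + 2637.6 + 166.32) T = 19.08·370 + 2637.6·18.7 + 166.32·18.7
T ≈ 21.07 °C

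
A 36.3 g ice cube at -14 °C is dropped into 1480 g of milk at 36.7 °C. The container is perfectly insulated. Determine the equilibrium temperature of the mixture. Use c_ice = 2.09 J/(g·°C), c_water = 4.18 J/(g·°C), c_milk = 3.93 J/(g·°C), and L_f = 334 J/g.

Heat gained plus heat lost sum to zero:
ice -14→0 °C: 36.3×2.09×14 = 1062.1
  latent heat to melt: 36.3×334 = 12124
  warm the meltwater: 151.73 T
  milk: 5816.4(T − 36.7)
5968.1 T = 213462 − 13186 = 200276
T ≈ 33.56 °C. Since T > 0 °C, the all-ice-melts assumption holds.

T_f ≈ 33.6 °C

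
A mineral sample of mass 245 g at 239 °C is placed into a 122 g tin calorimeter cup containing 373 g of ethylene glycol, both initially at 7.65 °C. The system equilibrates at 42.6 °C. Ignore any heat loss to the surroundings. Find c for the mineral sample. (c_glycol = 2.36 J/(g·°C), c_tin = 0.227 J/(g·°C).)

Heat gained plus heat lost sum to zero:
245×c×(42.6 − 239) + 373×2.36×(42.6 − 7.65) + 122×0.227×(42.6 − 7.65) = 0
-48118 c = -31734
c = -31734/-48118 ≈ 0.6595 J/(g·°C)

c ≈ 0.659 J/(g·°C)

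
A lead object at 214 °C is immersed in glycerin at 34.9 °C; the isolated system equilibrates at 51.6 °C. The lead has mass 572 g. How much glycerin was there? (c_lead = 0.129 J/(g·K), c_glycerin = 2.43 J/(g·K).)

|Q_lead| = |Q_glycerin|:
572·0.129·(214 − 51.6) = m·2.43·(51.6 − 34.9)
40.58 m = 11983  ⇒  m ≈ 295.3 g

m ≈ 295 g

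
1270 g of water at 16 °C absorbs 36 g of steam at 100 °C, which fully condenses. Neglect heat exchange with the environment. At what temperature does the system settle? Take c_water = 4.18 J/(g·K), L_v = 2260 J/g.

Conservation of energy gives ΣQ = 0:
condense steam: −36×2260 = −81360
  condensate cools 100→T: 36×4.18×(T − 100) = 150.48(T − 100)
  water warms: 1270×4.18×(T − 16) = 5308.6(T − 16)
5459.1 T = 81360 + 15048 + 84938 = 181346
T ≈ 33.22 °C (< 100 °C, so full condensation is consistent).

T_f ≈ 33.2 °C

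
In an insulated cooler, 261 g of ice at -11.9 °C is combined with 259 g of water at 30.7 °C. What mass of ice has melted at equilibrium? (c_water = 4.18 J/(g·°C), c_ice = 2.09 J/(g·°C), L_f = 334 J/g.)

Water can give up m c ΔT = 259×4.18×30.7 = 33236 J before reaching 0 °C.
Warming the ice to 0 °C takes 261×2.09×11.9 = 6491.3 J, leaving 26745 J for melting.
To melt every bit of ice: 261×334 = 87174 J.
26745 J < 87174 J, so only part of the ice melts and the system sits at 0 °C.
m_melted×334 = 26745  ⇒  m_melted ≈ 80.08 g.

m_melted ≈ 80.1 g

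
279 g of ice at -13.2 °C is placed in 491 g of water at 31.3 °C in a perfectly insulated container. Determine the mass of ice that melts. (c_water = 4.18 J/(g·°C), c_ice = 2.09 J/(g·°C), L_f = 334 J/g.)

m_melted ≈ 169 g

Heat available from the water dropping to 0 °C: 491×4.18×31.3 = 64239 J.
Warming the ice to 0 °C takes 279×2.09×13.2 = 7697.1 J, leaving 56542 J for melting.
Melting all 279 g of ice would need 279×334 = 93186 J.
56542 J < 93186 J, so only part of the ice melts and the system sits at 0 °C.
Mass melted = 56542/334 ≈ 169.3 g.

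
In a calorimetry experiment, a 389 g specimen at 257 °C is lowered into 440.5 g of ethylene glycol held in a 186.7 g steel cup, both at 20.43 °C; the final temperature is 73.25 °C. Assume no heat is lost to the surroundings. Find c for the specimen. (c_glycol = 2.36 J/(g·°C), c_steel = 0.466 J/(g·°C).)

Conservation of energy gives ΣQ = 0:
389×c×(73.25 − 257) + 440.5×2.36×(73.25 − 20.43) + 186.7×0.466×(73.25 − 20.43) = 0
-71479 c = -59506
c = -59506/-71479 ≈ 0.8325 J/(g·°C)

c ≈ 0.833 J/(g·°C)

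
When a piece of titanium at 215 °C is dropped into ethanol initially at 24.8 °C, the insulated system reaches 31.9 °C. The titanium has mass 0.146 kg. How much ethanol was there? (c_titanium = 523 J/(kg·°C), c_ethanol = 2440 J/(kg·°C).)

m ≈ 0.807 kg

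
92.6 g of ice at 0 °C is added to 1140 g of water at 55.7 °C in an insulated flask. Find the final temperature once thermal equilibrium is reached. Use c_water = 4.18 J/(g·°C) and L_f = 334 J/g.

T_f ≈ 45.5 °C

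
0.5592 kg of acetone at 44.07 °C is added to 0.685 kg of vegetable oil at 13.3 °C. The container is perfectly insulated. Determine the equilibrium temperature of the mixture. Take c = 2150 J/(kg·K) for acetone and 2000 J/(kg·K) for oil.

T_f ≈ 27.7 °C

With ΣQ=0 the equilibrium temperature is the m·c-weighted mean:
T_f = (1202.3×44.07 + 1370×13.3) / (1202.3 + 1370)
    = 71205 / 2572.3 ≈ 27.68 °C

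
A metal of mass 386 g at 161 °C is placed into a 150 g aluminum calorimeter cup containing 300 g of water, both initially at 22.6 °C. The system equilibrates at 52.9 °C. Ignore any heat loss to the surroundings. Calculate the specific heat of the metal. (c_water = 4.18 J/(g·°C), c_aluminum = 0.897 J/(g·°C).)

c ≈ 1.01 J/(g·°C)

Energy conservation, ΣQ = 0:
386×c×(52.9 − 161) + 300×4.18×(52.9 − 22.6) + 150×0.897×(52.9 − 22.6) = 0
-41727 c = -42073
c = -42073/-41727 ≈ 1.008 J/(g·°C)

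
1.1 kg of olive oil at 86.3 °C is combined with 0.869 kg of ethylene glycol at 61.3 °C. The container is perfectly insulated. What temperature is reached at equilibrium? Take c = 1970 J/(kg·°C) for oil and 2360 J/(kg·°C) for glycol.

T_f ≈ 74.1 °C

With ΣQ=0 the equilibrium temperature is the m·c-weighted mean:
T_f = (2167·86.3 + 2050.8·61.3) / (2167 + 2050.8)
    = 312729 / 4217.8 ≈ 74.14 °C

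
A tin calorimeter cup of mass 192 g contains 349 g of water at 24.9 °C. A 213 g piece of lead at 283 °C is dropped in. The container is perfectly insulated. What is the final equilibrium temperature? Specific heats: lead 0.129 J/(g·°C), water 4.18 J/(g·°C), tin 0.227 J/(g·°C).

Net heat exchanged in the isolated system is zero:
213*0.129*(T − 283) + 349*4.18*(T − 24.9) + 192*0.227*(T − 24.9) = 0
(27.48 + 1458.8 + 43.58) T = 27.48*283 + 1458.8*24.9 + 43.58*24.9
T = 45186 / 1529.9 = 29.5 °C

T_f ≈ 29.5 °C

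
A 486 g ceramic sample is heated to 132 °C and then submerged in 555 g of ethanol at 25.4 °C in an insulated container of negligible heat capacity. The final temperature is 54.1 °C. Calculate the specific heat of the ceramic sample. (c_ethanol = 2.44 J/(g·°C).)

c ≈ 1.03 J/(g·°C)

Conservation of energy gives ΣQ = 0:
486·c·(54.1 − 132) + 555·2.44·(54.1 − 25.4) = 0
-37859 c = -38866
c = -38866/-37859 ≈ 1.027 J/(g·°C)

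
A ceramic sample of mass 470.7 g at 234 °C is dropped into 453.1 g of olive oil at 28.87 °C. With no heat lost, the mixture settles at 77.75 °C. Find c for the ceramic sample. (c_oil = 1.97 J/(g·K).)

m_s c (T_s − T_f) = m_oil c_oil (T_f − T_0):
470.7·c·(234 − 77.75) = 453.1·1.97·(77.75 − 28.87)
73547 c = 43631  ⇒  c ≈ 0.5932 J/(g·K)

c ≈ 0.593 J/(g·K)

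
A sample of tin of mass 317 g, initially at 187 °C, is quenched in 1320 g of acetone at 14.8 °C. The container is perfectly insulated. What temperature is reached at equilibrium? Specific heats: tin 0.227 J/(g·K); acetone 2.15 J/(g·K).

T_f ≈ 19.1 °C

Let T be the final temperature. ΣQ_i = 0:
317×0.227×(T − 187) + 1320×2.15×(T − 14.8) = 0
71.96(T − 187) + 2838(T − 14.8) = 0
(71.96 + 2838) T = 71.96×187 + 2838×14.8
T ≈ 19.06 °C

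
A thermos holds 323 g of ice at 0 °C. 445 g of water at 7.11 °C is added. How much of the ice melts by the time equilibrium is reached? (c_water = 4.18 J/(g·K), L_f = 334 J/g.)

Heat available from the water dropping to 0 °C: 445×4.18×7.11 = 13225 J.
Fully melting the ice requires m_ice L_f = 323×334 = 107882 J.
That's not enough to melt it all — equilibrium is at 0 °C with ice remaining.
m_melt = 13225 / L_f = 39.6 g.

m_melted ≈ 39.6 g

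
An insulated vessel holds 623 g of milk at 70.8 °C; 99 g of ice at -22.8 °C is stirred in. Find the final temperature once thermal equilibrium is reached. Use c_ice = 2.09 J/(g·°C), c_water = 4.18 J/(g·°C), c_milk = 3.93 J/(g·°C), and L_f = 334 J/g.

T_f ≈ 47.4 °C

Setting the total heat transfer to zero:
warm ice to 0 °C: 99×2.09×(0 − (-22.8)) = 4717.5
  latent heat to melt: 99×334 = 33066
  meltwater 0→T: 99×4.18×T = 413.82 T
  milk: 2448.4(T − 70.8)
2862.2 T = 173346 − 37784 = 135562
T ≈ 47.36 °C. Since T > 0 °C, the all-ice-melts assumption holds.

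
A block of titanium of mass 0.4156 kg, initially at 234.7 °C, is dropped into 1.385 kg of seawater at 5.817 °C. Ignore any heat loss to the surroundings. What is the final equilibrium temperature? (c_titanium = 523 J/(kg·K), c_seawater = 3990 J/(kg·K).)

T_f ≈ 14.5 °C

|Q_titanium| = |Q_seawater|:
0.4156×523×(234.7 − T) = 1.385×3990×(T − 5.817)
217.36(234.7 − T) = 5526.1(T − 5.817)
5743.5 T = 83160  ⇒  T ≈ 14.48 °C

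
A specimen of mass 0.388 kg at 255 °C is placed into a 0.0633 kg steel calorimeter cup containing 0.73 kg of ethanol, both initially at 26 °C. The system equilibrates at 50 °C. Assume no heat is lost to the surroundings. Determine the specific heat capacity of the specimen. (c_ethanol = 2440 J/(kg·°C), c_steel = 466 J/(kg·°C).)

c ≈ 546 J/(kg·°C)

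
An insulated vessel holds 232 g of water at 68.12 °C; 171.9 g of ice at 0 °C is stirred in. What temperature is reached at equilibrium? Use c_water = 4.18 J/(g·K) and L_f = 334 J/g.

T_f ≈ 5.1 °C

Sum of m c ΔT and latent-heat terms is zero:
latent heat to melt: 171.9×334 = 57415
  warm the meltwater: 718.54 T
  water: 969.76(T − 68.12)
1688.3 T = 66060 − 57415 = 8645.5
T ≈ 5.12 °C (positive, so assuming full melt was valid).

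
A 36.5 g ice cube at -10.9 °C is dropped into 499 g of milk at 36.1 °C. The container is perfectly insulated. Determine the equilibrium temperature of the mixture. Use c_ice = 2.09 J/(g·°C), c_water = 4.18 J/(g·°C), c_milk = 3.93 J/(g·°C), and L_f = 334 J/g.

T_f ≈ 27.3 °C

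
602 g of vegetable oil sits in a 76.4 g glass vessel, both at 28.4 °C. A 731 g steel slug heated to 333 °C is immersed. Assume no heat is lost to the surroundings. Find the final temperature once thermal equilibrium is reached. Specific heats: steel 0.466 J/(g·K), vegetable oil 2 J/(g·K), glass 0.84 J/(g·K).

T_f is the heat-capacity-weighted average of the initial temperatures:
T_f = (340.65*333 + 1204*28.4 + 64.18*28.4) / (340.65 + 1204 + 64.18)
    = 149451 / 1608.8 ≈ 92.89 °C

T_f ≈ 92.9 °C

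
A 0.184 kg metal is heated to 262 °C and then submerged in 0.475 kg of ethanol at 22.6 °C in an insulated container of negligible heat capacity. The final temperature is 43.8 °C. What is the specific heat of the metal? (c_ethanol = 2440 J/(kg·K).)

Heat lost by the metal = heat gained by the ethanol:
0.184×c×(262 − 43.8) = 0.475×2440×(43.8 − 22.6)
40.15 c = 24571  ⇒  c ≈ 612 J/(kg·K)

c ≈ 612 J/(kg·K)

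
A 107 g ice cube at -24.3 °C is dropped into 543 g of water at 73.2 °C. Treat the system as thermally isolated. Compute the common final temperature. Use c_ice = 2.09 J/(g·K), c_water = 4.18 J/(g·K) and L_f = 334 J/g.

T_f ≈ 46.0 °C

Energy conservation, ΣQ = 0:
warm ice to 0 °C: 107×2.09×(0 − (-24.3)) = 5434.2
  melt ice: 107×334 = 35738
  warm the meltwater: 447.26 T
  water cools: 543×4.18×(T − 73.2) = 2269.7(T − 73.2)
2717 T = 166145 − 41172 = 124973
T ≈ 46.00 °C (positive, so assuming full melt was valid).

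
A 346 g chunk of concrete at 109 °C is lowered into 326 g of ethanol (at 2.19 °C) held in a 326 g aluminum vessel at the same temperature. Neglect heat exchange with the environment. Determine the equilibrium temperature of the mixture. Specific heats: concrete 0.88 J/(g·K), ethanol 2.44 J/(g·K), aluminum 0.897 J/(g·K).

T_f ≈ 25.5 °C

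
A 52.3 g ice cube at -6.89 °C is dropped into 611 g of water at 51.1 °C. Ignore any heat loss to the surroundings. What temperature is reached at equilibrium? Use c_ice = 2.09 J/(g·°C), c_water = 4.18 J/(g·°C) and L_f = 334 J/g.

T_f ≈ 40.5 °C

Sum of m c ΔT and latent-heat terms is zero:
warm ice to 0 °C: 52.3·2.09·(0 − (-6.89)) = 753.13; melt ice: 52.3·334 = 17468; meltwater 0→T: 52.3·4.18·T = 218.61 T; water: 2554(T − 51.1)
2772.6 T = 130508 − 18221 = 112287
T ≈ 40.50 °C (positive, so assuming full melt was valid).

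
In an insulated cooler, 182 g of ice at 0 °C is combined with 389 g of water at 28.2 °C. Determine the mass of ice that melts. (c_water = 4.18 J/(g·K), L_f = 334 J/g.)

Water can give up m c ΔT = 389·4.18·28.2 = 45854 J before reaching 0 °C.
Melting all 182 g of ice would need 182·334 = 60788 J.
That's not enough to melt it all — equilibrium is at 0 °C with ice remaining.
Mass melted = 45854/334 ≈ 137.3 g.

m_melted ≈ 137 g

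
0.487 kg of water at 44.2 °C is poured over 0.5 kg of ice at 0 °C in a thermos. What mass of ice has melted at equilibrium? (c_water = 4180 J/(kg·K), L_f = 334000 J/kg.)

Heat available from the water dropping to 0 °C: 0.487×4180×44.2 = 89976 J.
To melt every bit of ice: 0.5×334000 = 167000 J.
That's not enough to melt it all — equilibrium is at 0 °C with ice remaining.
Mass melted = 89976/334000 ≈ 0.2694 kg.

m_melted ≈ 0.269 kg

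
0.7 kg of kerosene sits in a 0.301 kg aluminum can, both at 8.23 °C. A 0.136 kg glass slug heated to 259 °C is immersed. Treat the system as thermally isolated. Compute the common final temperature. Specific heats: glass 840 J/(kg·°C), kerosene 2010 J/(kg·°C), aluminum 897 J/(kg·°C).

T_f ≈ 24.2 °C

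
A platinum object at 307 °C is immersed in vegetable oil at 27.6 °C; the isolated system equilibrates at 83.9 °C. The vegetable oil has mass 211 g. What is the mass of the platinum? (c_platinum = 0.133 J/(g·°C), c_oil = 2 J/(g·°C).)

|Q_platinum| = |Q_oil|:
m×0.133×(307 − 83.9) = 211×2×(83.9 − 27.6)
29.67 m = 23759  ⇒  m ≈ 800.7 g

m ≈ 801 g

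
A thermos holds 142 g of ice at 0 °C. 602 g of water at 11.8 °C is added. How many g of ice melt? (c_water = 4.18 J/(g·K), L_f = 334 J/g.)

m_melted ≈ 88.9 g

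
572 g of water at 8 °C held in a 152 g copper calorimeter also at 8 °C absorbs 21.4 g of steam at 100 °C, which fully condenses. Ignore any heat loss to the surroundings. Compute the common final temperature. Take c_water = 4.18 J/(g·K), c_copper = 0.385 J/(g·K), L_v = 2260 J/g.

T_f ≈ 30.3 °C

Energy balance with sensible and latent terms:
latent heat released on condensation: 21.4×2260 = 48364; condensed water 100 °C→T: 89.45(T − 100); water warms: 572×4.18×(T − 8) = 2391(T − 8); cup: 58.52(T − 8)
2538.9 T = 48364 + 8945.2 + 19596 = 76905
T ≈ 30.29 °C — below 100 °C, confirming all the steam condensed.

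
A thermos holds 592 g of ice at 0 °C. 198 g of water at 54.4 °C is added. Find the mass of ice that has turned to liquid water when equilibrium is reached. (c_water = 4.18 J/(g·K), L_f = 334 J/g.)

m_melted ≈ 135 g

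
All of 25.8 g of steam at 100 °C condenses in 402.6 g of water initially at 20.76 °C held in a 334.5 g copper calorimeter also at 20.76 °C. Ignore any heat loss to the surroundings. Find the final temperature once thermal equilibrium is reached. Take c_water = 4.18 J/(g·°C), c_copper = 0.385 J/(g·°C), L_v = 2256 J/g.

T_f ≈ 55.5 °C

Energy conservation, ΣQ = 0:
condense steam: −25.8×2256 = −58205; condensed water 100 °C→T: 107.84(T − 100); water warms: 402.6×4.18×(T − 20.76) = 1682.9(T − 20.76); cup: 128.78(T − 20.76)
1919.5 T = 58205 + 10784 + 37610 = 106599
T ≈ 55.53 °C, under the boiling point, so the assumption holds.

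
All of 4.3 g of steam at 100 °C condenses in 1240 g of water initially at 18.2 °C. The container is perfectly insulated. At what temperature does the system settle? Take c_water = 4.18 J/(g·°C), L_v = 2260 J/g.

T_f ≈ 20.4 °C

Net heat exchanged in the isolated system is zero:
latent heat released on condensation: 4.3×2260 = 9718
  condensate cools 100→T: 4.3×4.18×(T − 100) = 17.97(T − 100)
  water warms: 1240×4.18×(T − 18.2) = 5183.2(T − 18.2)
5201.2 T = 9718 + 1797.4 + 94334 = 105850
T ≈ 20.35 °C — below 100 °C, confirming all the steam condensed.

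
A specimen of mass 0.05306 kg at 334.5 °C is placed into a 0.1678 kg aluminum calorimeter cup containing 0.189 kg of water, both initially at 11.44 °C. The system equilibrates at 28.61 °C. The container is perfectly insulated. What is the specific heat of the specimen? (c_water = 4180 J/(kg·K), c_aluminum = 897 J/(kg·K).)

Net heat exchanged in the isolated system is zero:
0.05306×c×(28.61 − 334.5) + 0.189×4180×(28.61 − 11.44) + 0.1678×897×(28.61 − 11.44) = 0
-16.23 c = -16149
c = -16149/-16.23 ≈ 995 J/(kg·K)

c ≈ 995 J/(kg·K)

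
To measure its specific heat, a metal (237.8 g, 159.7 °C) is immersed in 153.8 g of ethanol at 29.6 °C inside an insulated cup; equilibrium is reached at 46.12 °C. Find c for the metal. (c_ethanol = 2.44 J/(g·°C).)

c ≈ 0.23 J/(g·°C)

Energy conservation, ΣQ = 0:
237.8·c·(46.12 − 159.7) + 153.8·2.44·(46.12 − 29.6) = 0
-27009 c = -6199.5
c = -6199.5/-27009 ≈ 0.2295 J/(g·°C)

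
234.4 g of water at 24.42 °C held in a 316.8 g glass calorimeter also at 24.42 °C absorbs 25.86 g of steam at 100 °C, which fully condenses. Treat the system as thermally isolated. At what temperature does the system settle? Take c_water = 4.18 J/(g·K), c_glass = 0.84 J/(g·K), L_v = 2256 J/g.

T_f ≈ 73.5 °C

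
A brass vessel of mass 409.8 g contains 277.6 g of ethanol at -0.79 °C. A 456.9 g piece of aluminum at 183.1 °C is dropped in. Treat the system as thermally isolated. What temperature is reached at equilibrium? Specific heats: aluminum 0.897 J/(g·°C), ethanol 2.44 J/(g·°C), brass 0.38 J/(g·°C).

Net heat exchanged in the isolated system is zero:
456.9·0.897·(T − 183.1) + 277.6·2.44·(T − (-0.79)) + 409.8·0.38·(T − (-0.79)) = 0
409.84(T − 183.1) + 677.34(T − (-0.79)) + 155.72(T − (-0.79)) = 0
1242.9 T = 74383
T = 74383 / 1242.9 = 59.8 °C

T_f ≈ 59.8 °C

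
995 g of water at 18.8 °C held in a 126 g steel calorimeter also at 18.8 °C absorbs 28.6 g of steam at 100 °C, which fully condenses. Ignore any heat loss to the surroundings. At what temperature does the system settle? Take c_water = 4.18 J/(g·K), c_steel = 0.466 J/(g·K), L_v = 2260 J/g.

T_f ≈ 35.9 °C

Net heat exchanged in the isolated system is zero:
steam→water at 100 °C releases m L_v = 28.6×2260 = 64636; condensate cools 100→T: 28.6×4.18×(T − 100) = 119.55(T − 100); water warms: 995×4.18×(T − 18.8) = 4159.1(T − 18.8); cup: 58.72(T − 18.8)
4337.4 T = 64636 + 11955 + 79295 = 155886
T ≈ 35.94 °C — below 100 °C, confirming all the steam condensed.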